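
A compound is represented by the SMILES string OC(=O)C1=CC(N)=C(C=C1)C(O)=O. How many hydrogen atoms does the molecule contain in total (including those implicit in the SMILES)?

Walk through each heavy atom and fill implicit hydrogens from standard valence (C 4, N 3, O 2, S 2, halogen 1):
  atom 1: O, bond orders sum to 1 (valence 2) → 1 H
  atom 2: C, bond orders sum to 4 (valence 4) → 0 H
  atom 3: O, bond orders sum to 2 (valence 2) → 0 H
  atom 4: C, bond orders sum to 4 (valence 4) → 0 H
  atom 5: C, bond orders sum to 3 (valence 4) → 1 H
  atom 6: C, bond orders sum to 4 (valence 4) → 0 H
  atom 7: N, bond orders sum to 1 (valence 3) → 2 H
  atom 8: C, bond orders sum to 4 (valence 4) → 0 H
  atom 9: C, bond orders sum to 3 (valence 4) → 1 H
  atom 10: C, bond orders sum to 3 (valence 4) → 1 H
  atom 11: C, bond orders sum to 4 (valence 4) → 0 H
  atom 12: O, bond orders sum to 1 (valence 2) → 1 H
  atom 13: O, bond orders sum to 2 (valence 2) → 0 H
Total hydrogens: 7.

7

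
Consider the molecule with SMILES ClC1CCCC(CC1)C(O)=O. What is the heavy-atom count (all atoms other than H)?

Every atom symbol written in the SMILES (organic subset) is one heavy atom; implicit H are not written.
Heavy atoms by element → C:8, Cl:1, O:2.
Total: 11.

11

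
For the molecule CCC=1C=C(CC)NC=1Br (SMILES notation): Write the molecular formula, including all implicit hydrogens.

Walk through each heavy atom and fill implicit hydrogens from standard valence (C 4, N 3, O 2, S 2, halogen 1):
  atom 1: C, bond orders sum to 1 (valence 4) → 3 H
  atom 2: C, bond orders sum to 2 (valence 4) → 2 H
  atom 3: C, bond orders sum to 4 (valence 4) → 0 H
  atom 4: C, bond orders sum to 3 (valence 4) → 1 H
  atom 5: C, bond orders sum to 4 (valence 4) → 0 H
  atom 6: C, bond orders sum to 2 (valence 4) → 2 H
  atom 7: C, bond orders sum to 1 (valence 4) → 3 H
  atom 8: N, bond orders sum to 2 (valence 3) → 1 H
  atom 9: C, bond orders sum to 4 (valence 4) → 0 H
  atom 10: Br (halogen, monovalent) → 0 H
Totals → C:8, H:12, Br:1, N:1.
In Hill order: C8H12BrN.

C8H12BrN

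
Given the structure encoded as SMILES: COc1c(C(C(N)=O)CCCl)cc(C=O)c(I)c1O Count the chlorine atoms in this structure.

Scan the SMILES for Cl atoms (remember two-letter symbols like Cl and Br are single atoms).
Chlorine count: 1.

1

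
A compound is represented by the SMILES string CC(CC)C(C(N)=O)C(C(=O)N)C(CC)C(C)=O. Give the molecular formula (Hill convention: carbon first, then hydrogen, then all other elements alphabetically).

C13H24N2O3

Walk through each heavy atom and fill implicit hydrogens from standard valence (C 4, N 3, O 2, S 2, halogen 1):
  atom 1: C, bond orders sum to 1 (valence 4) → 3 H
  atom 2: C, bond orders sum to 3 (valence 4) → 1 H
  atom 3: C, bond orders sum to 2 (valence 4) → 2 H
  atom 4: C, bond orders sum to 1 (valence 4) → 3 H
  atom 5: C, bond orders sum to 3 (valence 4) → 1 H
  atom 6: C, bond orders sum to 4 (valence 4) → 0 H
  atom 7: N, bond orders sum to 1 (valence 3) → 2 H
  atom 8: O, bond orders sum to 2 (valence 2) → 0 H
  atom 9: C, bond orders sum to 3 (valence 4) → 1 H
  atom 10: C, bond orders sum to 4 (valence 4) → 0 H
  atom 11: O, bond orders sum to 2 (valence 2) → 0 H
  atom 12: N, bond orders sum to 1 (valence 3) → 2 H
  atom 13: C, bond orders sum to 3 (valence 4) → 1 H
  atom 14: C, bond orders sum to 2 (valence 4) → 2 H
  atom 15: C, bond orders sum to 1 (valence 4) → 3 H
  atom 16: C, bond orders sum to 4 (valence 4) → 0 H
  atom 17: C, bond orders sum to 1 (valence 4) → 3 H
  atom 18: O, bond orders sum to 2 (valence 2) → 0 H
Totals → C:13, H:24, N:2, O:3.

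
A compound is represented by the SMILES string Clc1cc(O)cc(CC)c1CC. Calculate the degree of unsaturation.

Molecular formula: C10H13ClO.
DoU = (2C + 2 + N − H − X) / 2, where X is the halogen count and O/S are ignored.
    = (2·10 + 2 + 0 − 13 − 1) / 2 = 8 / 2 = 4.

4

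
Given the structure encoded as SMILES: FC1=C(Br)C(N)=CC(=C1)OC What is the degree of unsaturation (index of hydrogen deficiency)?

Degree of unsaturation = (number of rings) + (number of π bonds).
Ring closures in the SMILES: 1.
π bonds: 3 double bonds (each 1 DoU) → 3 DoU from unsaturation.
Total DoU = 1 + 3 = 4.

4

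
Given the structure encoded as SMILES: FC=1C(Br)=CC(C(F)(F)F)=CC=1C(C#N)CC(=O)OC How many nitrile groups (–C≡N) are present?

The nitrile motif appears at heavy-atom position 14 in the SMILES.
Other groups present: 1 ester.
Nitrile count: 1.

1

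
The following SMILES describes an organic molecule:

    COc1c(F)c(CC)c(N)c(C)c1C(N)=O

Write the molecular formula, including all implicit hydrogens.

Walk through each heavy atom and fill implicit hydrogens from standard valence (C 4, N 3, O 2, S 2, halogen 1); for lowercase aromatic atoms, an aromatic c carries 1 H when it has two neighbours and 0 H with three, and aromatic n carries 0 H:
  atom 1: C, bond orders sum to 1 (valence 4) → 3 H
  atom 2: O, bond orders sum to 2 (valence 2) → 0 H
  atom 3: aromatic c, 3 neighbours → 0 H
  atom 4: aromatic c, 3 neighbours → 0 H
  atom 5: F (halogen, monovalent) → 0 H
  atom 6: aromatic c, 3 neighbours → 0 H
  atom 7: C, bond orders sum to 2 (valence 4) → 2 H
  atom 8: C, bond orders sum to 1 (valence 4) → 3 H
  atom 9: aromatic c, 3 neighbours → 0 H
  atom 10: N, bond orders sum to 1 (valence 3) → 2 H
  atom 11: aromatic c, 3 neighbours → 0 H
  atom 12: C, bond orders sum to 1 (valence 4) → 3 H
  atom 13: aromatic c, 3 neighbours → 0 H
  atom 14: C, bond orders sum to 4 (valence 4) → 0 H
  atom 15: N, bond orders sum to 1 (valence 3) → 2 H
  atom 16: O, bond orders sum to 2 (valence 2) → 0 H
Totals → C:11, H:15, F:1, N:2, O:2.

C11H15FN2O2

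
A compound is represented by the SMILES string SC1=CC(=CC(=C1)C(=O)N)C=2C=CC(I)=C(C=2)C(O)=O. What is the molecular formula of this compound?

Walk through each heavy atom and fill implicit hydrogens from standard valence (C 4, N 3, O 2, S 2, halogen 1):
  atom 1: S, bond orders sum to 1 (valence 2) → 1 H
  atom 2: C, bond orders sum to 4 (valence 4) → 0 H
  atom 3: C, bond orders sum to 3 (valence 4) → 1 H
  atom 4: C, bond orders sum to 4 (valence 4) → 0 H
  atom 5: C, bond orders sum to 3 (valence 4) → 1 H
  atom 6: C, bond orders sum to 4 (valence 4) → 0 H
  atom 7: C, bond orders sum to 3 (valence 4) → 1 H
  atom 8: C, bond orders sum to 4 (valence 4) → 0 H
  atom 9: O, bond orders sum to 2 (valence 2) → 0 H
  atom 10: N, bond orders sum to 1 (valence 3) → 2 H
  atom 11: C, bond orders sum to 4 (valence 4) → 0 H
  atom 12: C, bond orders sum to 3 (valence 4) → 1 H
  atom 13: C, bond orders sum to 3 (valence 4) → 1 H
  atom 14: C, bond orders sum to 4 (valence 4) → 0 H
  atom 15: I (halogen, monovalent) → 0 H
  atom 16: C, bond orders sum to 4 (valence 4) → 0 H
  atom 17: C, bond orders sum to 3 (valence 4) → 1 H
  atom 18: C, bond orders sum to 4 (valence 4) → 0 H
  atom 19: O, bond orders sum to 1 (valence 2) → 1 H
  atom 20: O, bond orders sum to 2 (valence 2) → 0 H
Totals → C:14, H:10, I:1, N:1, O:3, S:1.

C14H10INO3S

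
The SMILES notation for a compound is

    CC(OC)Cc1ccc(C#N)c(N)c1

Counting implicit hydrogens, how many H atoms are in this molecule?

Walk through each heavy atom and fill implicit hydrogens from standard valence (C 4, N 3, O 2, S 2, halogen 1); for lowercase aromatic atoms, an aromatic c carries 1 H when it has two neighbours and 0 H with three, and aromatic n carries 0 H:
  atom 1: C, bond orders sum to 1 (valence 4) → 3 H
  atom 2: C, bond orders sum to 3 (valence 4) → 1 H
  atom 3: O, bond orders sum to 2 (valence 2) → 0 H
  atom 4: C, bond orders sum to 1 (valence 4) → 3 H
  atom 5: C, bond orders sum to 2 (valence 4) → 2 H
  atom 6: aromatic c, 3 neighbours → 0 H
  atom 7: aromatic c, 2 neighbours → 1 H
  atom 8: aromatic c, 2 neighbours → 1 H
  atom 9: aromatic c, 3 neighbours → 0 H
  atom 10: C, bond orders sum to 4 (valence 4) → 0 H
  atom 11: N, bond orders sum to 3 (valence 3) → 0 H
  atom 12: aromatic c, 3 neighbours → 0 H
  atom 13: N, bond orders sum to 1 (valence 3) → 2 H
  atom 14: aromatic c, 2 neighbours → 1 H
Total hydrogens: 14.

14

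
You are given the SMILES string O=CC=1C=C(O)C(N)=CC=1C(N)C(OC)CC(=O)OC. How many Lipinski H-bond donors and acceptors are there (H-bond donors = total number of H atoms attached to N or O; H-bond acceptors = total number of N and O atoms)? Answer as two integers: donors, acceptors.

Donors: find every N or O and count the H atoms it carries.
  atom 1 (O): bond orders sum to 2 → 0 H
  atom 6 (O): bond orders sum to 1 → 1 H
  atom 8 (N): bond orders sum to 1 → 2 H
  atom 12 (N): bond orders sum to 1 → 2 H
  atom 14 (O): bond orders sum to 2 → 0 H
  atom 18 (O): bond orders sum to 2 → 0 H
  atom 19 (O): bond orders sum to 2 → 0 H
Lipinski HBD = 5.
Acceptors: N atoms = 2, O atoms = 5 → HBA = 7.

5, 7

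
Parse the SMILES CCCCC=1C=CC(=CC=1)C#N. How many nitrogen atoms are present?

Scan the SMILES for N atoms (remember two-letter symbols like Cl and Br are single atoms).
Nitrogen count: 1.

1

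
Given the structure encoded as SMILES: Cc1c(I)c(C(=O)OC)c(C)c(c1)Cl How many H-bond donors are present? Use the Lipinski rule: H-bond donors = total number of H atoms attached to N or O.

0

Donors: find every N or O and count the H atoms it carries.
  atom 7 (O): bond orders sum to 2 → 0 H
  atom 8 (O): bond orders sum to 2 → 0 H
Lipinski HBD = 0.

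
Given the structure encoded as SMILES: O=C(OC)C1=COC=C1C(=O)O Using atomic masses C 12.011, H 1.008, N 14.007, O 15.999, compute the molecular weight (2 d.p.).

First, the molecular formula is C7H6O5 (counting implicit H from valence).
  C: 7 × 12.011 = 84.077
  H: 6 × 1.008 = 6.048
  O: 5 × 15.999 = 79.995
Sum: 7×12.011 + 6×1.008 + 5×15.999 = 170.120 → 170.12 g/mol.

170.12 g/mol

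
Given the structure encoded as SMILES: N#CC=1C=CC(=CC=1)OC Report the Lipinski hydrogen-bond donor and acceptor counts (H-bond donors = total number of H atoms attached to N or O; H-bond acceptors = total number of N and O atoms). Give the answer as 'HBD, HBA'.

0, 2

Donors: find every N or O and count the H atoms it carries.
  atom 1 (N): bond orders sum to 3 → 0 H
  atom 9 (O): bond orders sum to 2 → 0 H
Lipinski HBD = 0.
Acceptors: N atoms = 1, O atoms = 1 → HBA = 2.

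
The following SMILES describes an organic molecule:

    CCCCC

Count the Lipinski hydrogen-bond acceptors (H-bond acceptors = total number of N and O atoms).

0

N atoms: 0; O atoms: 0.
Lipinski HBA = 0 + 0 = 0.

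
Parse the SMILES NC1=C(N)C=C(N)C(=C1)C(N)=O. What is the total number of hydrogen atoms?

10

Walk through each heavy atom and fill implicit hydrogens from standard valence (C 4, N 3, O 2, S 2, halogen 1):
  atom 1: N, bond orders sum to 1 (valence 3) → 2 H
  atom 2: C, bond orders sum to 4 (valence 4) → 0 H
  atom 3: C, bond orders sum to 4 (valence 4) → 0 H
  atom 4: N, bond orders sum to 1 (valence 3) → 2 H
  atom 5: C, bond orders sum to 3 (valence 4) → 1 H
  atom 6: C, bond orders sum to 4 (valence 4) → 0 H
  atom 7: N, bond orders sum to 1 (valence 3) → 2 H
  atom 8: C, bond orders sum to 4 (valence 4) → 0 H
  atom 9: C, bond orders sum to 3 (valence 4) → 1 H
  atom 10: C, bond orders sum to 4 (valence 4) → 0 H
  atom 11: N, bond orders sum to 1 (valence 3) → 2 H
  atom 12: O, bond orders sum to 2 (valence 2) → 0 H
Total hydrogens: 10.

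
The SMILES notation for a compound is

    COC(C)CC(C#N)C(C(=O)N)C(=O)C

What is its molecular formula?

Walk through each heavy atom and fill implicit hydrogens from standard valence (C 4, N 3, O 2, S 2, halogen 1):
  atom 1: C, bond orders sum to 1 (valence 4) → 3 H
  atom 2: O, bond orders sum to 2 (valence 2) → 0 H
  atom 3: C, bond orders sum to 3 (valence 4) → 1 H
  atom 4: C, bond orders sum to 1 (valence 4) → 3 H
  atom 5: C, bond orders sum to 2 (valence 4) → 2 H
  atom 6: C, bond orders sum to 3 (valence 4) → 1 H
  atom 7: C, bond orders sum to 4 (valence 4) → 0 H
  atom 8: N, bond orders sum to 3 (valence 3) → 0 H
  atom 9: C, bond orders sum to 3 (valence 4) → 1 H
  atom 10: C, bond orders sum to 4 (valence 4) → 0 H
  atom 11: O, bond orders sum to 2 (valence 2) → 0 H
  atom 12: N, bond orders sum to 1 (valence 3) → 2 H
  atom 13: C, bond orders sum to 4 (valence 4) → 0 H
  atom 14: O, bond orders sum to 2 (valence 2) → 0 H
  atom 15: C, bond orders sum to 1 (valence 4) → 3 H
Totals → C:10, H:16, N:2, O:3.
In Hill order: C10H16N2O3.

C10H16N2O3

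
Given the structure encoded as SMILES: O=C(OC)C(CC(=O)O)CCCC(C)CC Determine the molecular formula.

Walk through each heavy atom and fill implicit hydrogens from standard valence (C 4, N 3, O 2, S 2, halogen 1):
  atom 1: O, bond orders sum to 2 (valence 2) → 0 H
  atom 2: C, bond orders sum to 4 (valence 4) → 0 H
  atom 3: O, bond orders sum to 2 (valence 2) → 0 H
  atom 4: C, bond orders sum to 1 (valence 4) → 3 H
  atom 5: C, bond orders sum to 3 (valence 4) → 1 H
  atom 6: C, bond orders sum to 2 (valence 4) → 2 H
  atom 7: C, bond orders sum to 4 (valence 4) → 0 H
  atom 8: O, bond orders sum to 2 (valence 2) → 0 H
  atom 9: O, bond orders sum to 1 (valence 2) → 1 H
  atom 10: C, bond orders sum to 2 (valence 4) → 2 H
  atom 11: C, bond orders sum to 2 (valence 4) → 2 H
  atom 12: C, bond orders sum to 2 (valence 4) → 2 H
  atom 13: C, bond orders sum to 3 (valence 4) → 1 H
  atom 14: C, bond orders sum to 1 (valence 4) → 3 H
  atom 15: C, bond orders sum to 2 (valence 4) → 2 H
  atom 16: C, bond orders sum to 1 (valence 4) → 3 H
Totals → C:12, H:22, O:4.
In Hill order: C12H22O4.

C12H22O4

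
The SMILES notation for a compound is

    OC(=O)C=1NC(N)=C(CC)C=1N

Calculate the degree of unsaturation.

Molecular formula: C7H11N3O2.
DoU = (2C + 2 + N − H − X) / 2, where X is the halogen count and O/S are ignored.
    = (2·7 + 2 + 3 − 11 − 0) / 2 = 8 / 2 = 4.

4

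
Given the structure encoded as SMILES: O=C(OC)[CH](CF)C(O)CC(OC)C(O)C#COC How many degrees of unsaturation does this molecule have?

3

Molecular formula: C12H19FO6.
DoU = (2C + 2 + N − H − X) / 2, where X is the halogen count and O/S are ignored.
    = (2·12 + 2 + 0 − 19 − 1) / 2 = 6 / 2 = 3.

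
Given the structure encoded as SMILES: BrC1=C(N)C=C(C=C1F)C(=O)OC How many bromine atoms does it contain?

Scan the SMILES for Br atoms (remember two-letter symbols like Cl and Br are single atoms).
Bromine count: 1.

1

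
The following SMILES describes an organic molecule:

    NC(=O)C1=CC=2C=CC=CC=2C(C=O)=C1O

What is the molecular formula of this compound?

C12H9NO3

Walk through each heavy atom and fill implicit hydrogens from standard valence (C 4, N 3, O 2, S 2, halogen 1):
  atom 1: N, bond orders sum to 1 (valence 3) → 2 H
  atom 2: C, bond orders sum to 4 (valence 4) → 0 H
  atom 3: O, bond orders sum to 2 (valence 2) → 0 H
  atom 4: C, bond orders sum to 4 (valence 4) → 0 H
  atom 5: C, bond orders sum to 3 (valence 4) → 1 H
  atom 6: C, bond orders sum to 4 (valence 4) → 0 H
  atom 7: C, bond orders sum to 3 (valence 4) → 1 H
  atom 8: C, bond orders sum to 3 (valence 4) → 1 H
  atom 9: C, bond orders sum to 3 (valence 4) → 1 H
  atom 10: C, bond orders sum to 3 (valence 4) → 1 H
  atom 11: C, bond orders sum to 4 (valence 4) → 0 H
  atom 12: C, bond orders sum to 4 (valence 4) → 0 H
  atom 13: C, bond orders sum to 3 (valence 4) → 1 H
  atom 14: O, bond orders sum to 2 (valence 2) → 0 H
  atom 15: C, bond orders sum to 4 (valence 4) → 0 H
  atom 16: O, bond orders sum to 1 (valence 2) → 1 H
Totals → C:12, H:9, N:1, O:3.
In Hill order: C12H9NO3.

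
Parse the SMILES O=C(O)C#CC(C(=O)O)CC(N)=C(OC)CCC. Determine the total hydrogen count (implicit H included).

Walk through each heavy atom and fill implicit hydrogens from standard valence (C 4, N 3, O 2, S 2, halogen 1):
  atom 1: O, bond orders sum to 2 (valence 2) → 0 H
  atom 2: C, bond orders sum to 4 (valence 4) → 0 H
  atom 3: O, bond orders sum to 1 (valence 2) → 1 H
  atom 4: C, bond orders sum to 4 (valence 4) → 0 H
  atom 5: C, bond orders sum to 4 (valence 4) → 0 H
  atom 6: C, bond orders sum to 3 (valence 4) → 1 H
  atom 7: C, bond orders sum to 4 (valence 4) → 0 H
  atom 8: O, bond orders sum to 2 (valence 2) → 0 H
  atom 9: O, bond orders sum to 1 (valence 2) → 1 H
  atom 10: C, bond orders sum to 2 (valence 4) → 2 H
  atom 11: C, bond orders sum to 4 (valence 4) → 0 H
  atom 12: N, bond orders sum to 1 (valence 3) → 2 H
  atom 13: C, bond orders sum to 4 (valence 4) → 0 H
  atom 14: O, bond orders sum to 2 (valence 2) → 0 H
  atom 15: C, bond orders sum to 1 (valence 4) → 3 H
  atom 16: C, bond orders sum to 2 (valence 4) → 2 H
  atom 17: C, bond orders sum to 2 (valence 4) → 2 H
  atom 18: C, bond orders sum to 1 (valence 4) → 3 H
Total hydrogens: 17.

17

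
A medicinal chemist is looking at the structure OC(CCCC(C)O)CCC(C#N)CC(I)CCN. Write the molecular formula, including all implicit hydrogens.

C14H27IN2O2

Walk through each heavy atom and fill implicit hydrogens from standard valence (C 4, N 3, O 2, S 2, halogen 1):
  atom 1: O, bond orders sum to 1 (valence 2) → 1 H
  atom 2: C, bond orders sum to 3 (valence 4) → 1 H
  atom 3: C, bond orders sum to 2 (valence 4) → 2 H
  atom 4: C, bond orders sum to 2 (valence 4) → 2 H
  atom 5: C, bond orders sum to 2 (valence 4) → 2 H
  atom 6: C, bond orders sum to 3 (valence 4) → 1 H
  atom 7: C, bond orders sum to 1 (valence 4) → 3 H
  atom 8: O, bond orders sum to 1 (valence 2) → 1 H
  atom 9: C, bond orders sum to 2 (valence 4) → 2 H
  atom 10: C, bond orders sum to 2 (valence 4) → 2 H
  atom 11: C, bond orders sum to 3 (valence 4) → 1 H
  atom 12: C, bond orders sum to 4 (valence 4) → 0 H
  atom 13: N, bond orders sum to 3 (valence 3) → 0 H
  atom 14: C, bond orders sum to 2 (valence 4) → 2 H
  atom 15: C, bond orders sum to 3 (valence 4) → 1 H
  atom 16: I (halogen, monovalent) → 0 H
  atom 17: C, bond orders sum to 2 (valence 4) → 2 H
  atom 18: C, bond orders sum to 2 (valence 4) → 2 H
  atom 19: N, bond orders sum to 1 (valence 3) → 2 H
Totals → C:14, H:27, I:1, N:2, O:2.
In Hill order: C14H27IN2O2.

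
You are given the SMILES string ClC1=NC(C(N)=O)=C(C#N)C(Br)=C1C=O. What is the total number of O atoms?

2

Scan the SMILES for O atoms (remember two-letter symbols like Cl and Br are single atoms).
Oxygen count: 2.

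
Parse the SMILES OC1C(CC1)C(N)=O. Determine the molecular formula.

Walk through each heavy atom and fill implicit hydrogens from standard valence (C 4, N 3, O 2, S 2, halogen 1):
  atom 1: O, bond orders sum to 1 (valence 2) → 1 H
  atom 2: C, bond orders sum to 3 (valence 4) → 1 H
  atom 3: C, bond orders sum to 3 (valence 4) → 1 H
  atom 4: C, bond orders sum to 2 (valence 4) → 2 H
  atom 5: C, bond orders sum to 2 (valence 4) → 2 H
  atom 6: C, bond orders sum to 4 (valence 4) → 0 H
  atom 7: N, bond orders sum to 1 (valence 3) → 2 H
  atom 8: O, bond orders sum to 2 (valence 2) → 0 H
Totals → C:5, H:9, N:1, O:2.
In Hill order: C5H9NO2.

C5H9NO2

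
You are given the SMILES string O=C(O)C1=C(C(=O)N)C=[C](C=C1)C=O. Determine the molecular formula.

C9H7NO4

Walk through each heavy atom and fill implicit hydrogens from standard valence (C 4, N 3, O 2, S 2, halogen 1):
  atom 1: O, bond orders sum to 2 (valence 2) → 0 H
  atom 2: C, bond orders sum to 4 (valence 4) → 0 H
  atom 3: O, bond orders sum to 1 (valence 2) → 1 H
  atom 4: C, bond orders sum to 4 (valence 4) → 0 H
  atom 5: C, bond orders sum to 4 (valence 4) → 0 H
  atom 6: C, bond orders sum to 4 (valence 4) → 0 H
  atom 7: O, bond orders sum to 2 (valence 2) → 0 H
  atom 8: N, bond orders sum to 1 (valence 3) → 2 H
  atom 9: C, bond orders sum to 3 (valence 4) → 1 H
  atom 10: C with explicit H count 0
  atom 11: C, bond orders sum to 3 (valence 4) → 1 H
  atom 12: C, bond orders sum to 3 (valence 4) → 1 H
  atom 13: C, bond orders sum to 3 (valence 4) → 1 H
  atom 14: O, bond orders sum to 2 (valence 2) → 0 H
Totals → C:9, H:7, N:1, O:4.
In Hill order: C9H7NO4.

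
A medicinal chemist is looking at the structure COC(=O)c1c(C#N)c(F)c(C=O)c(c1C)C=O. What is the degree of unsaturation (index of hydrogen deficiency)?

Molecular formula: C12H8FNO4.
DoU = (2C + 2 + N − H − X) / 2, where X is the halogen count and O/S are ignored.
    = (2·12 + 2 + 1 − 8 − 1) / 2 = 18 / 2 = 9.

9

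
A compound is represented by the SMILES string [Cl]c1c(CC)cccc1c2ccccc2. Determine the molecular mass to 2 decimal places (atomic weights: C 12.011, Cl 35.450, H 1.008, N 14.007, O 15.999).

216.71 g/mol

First, the molecular formula is C14H13Cl (counting implicit H from valence).
  C: 14 × 12.011 = 168.154
  Cl: 1 × 35.450 = 35.450
  H: 13 × 1.008 = 13.104
Sum: 14×12.011 + 1×35.450 + 13×1.008 = 216.708 → 216.71 g/mol.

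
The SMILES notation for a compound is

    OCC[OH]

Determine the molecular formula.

C2H6O2

Walk through each heavy atom and fill implicit hydrogens from standard valence (C 4, N 3, O 2, S 2, halogen 1):
  atom 1: O, bond orders sum to 1 (valence 2) → 1 H
  atom 2: C, bond orders sum to 2 (valence 4) → 2 H
  atom 3: C, bond orders sum to 2 (valence 4) → 2 H
  atom 4: O with explicit H count 1
Totals → C:2, H:6, O:2.
In Hill order: C2H6O2.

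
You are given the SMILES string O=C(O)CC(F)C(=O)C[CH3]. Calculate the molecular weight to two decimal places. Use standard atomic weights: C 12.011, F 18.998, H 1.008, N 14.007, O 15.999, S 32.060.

148.13 g/mol

First, the molecular formula is C6H9FO3 (counting implicit H from valence).
  C: 6 × 12.011 = 72.066
  F: 1 × 18.998 = 18.998
  H: 9 × 1.008 = 9.072
  O: 3 × 15.999 = 47.997
Sum: 6×12.011 + 1×18.998 + 9×1.008 + 3×15.999 = 148.133 → 148.13 g/mol.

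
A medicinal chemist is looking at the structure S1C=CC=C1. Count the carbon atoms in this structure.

4

Count every carbon token in the SMILES (each C, including those in ring-closure positions and inside branches).
Carbon count: 4.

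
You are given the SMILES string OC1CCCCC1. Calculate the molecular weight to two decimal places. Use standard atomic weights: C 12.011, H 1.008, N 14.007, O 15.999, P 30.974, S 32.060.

100.16 g/mol

First, the molecular formula is C6H12O (counting implicit H from valence).
  C: 6 × 12.011 = 72.066
  H: 12 × 1.008 = 12.096
  O: 1 × 15.999 = 15.999
Sum: 6×12.011 + 12×1.008 + 1×15.999 = 100.161 → 100.16 g/mol.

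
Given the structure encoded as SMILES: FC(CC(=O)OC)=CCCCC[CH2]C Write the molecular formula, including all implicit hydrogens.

C11H19FO2

Walk through each heavy atom and fill implicit hydrogens from standard valence (C 4, N 3, O 2, S 2, halogen 1):
  atom 1: F (halogen, monovalent) → 0 H
  atom 2: C, bond orders sum to 4 (valence 4) → 0 H
  atom 3: C, bond orders sum to 2 (valence 4) → 2 H
  atom 4: C, bond orders sum to 4 (valence 4) → 0 H
  atom 5: O, bond orders sum to 2 (valence 2) → 0 H
  atom 6: O, bond orders sum to 2 (valence 2) → 0 H
  atom 7: C, bond orders sum to 1 (valence 4) → 3 H
  atom 8: C, bond orders sum to 3 (valence 4) → 1 H
  atom 9: C, bond orders sum to 2 (valence 4) → 2 H
  atom 10: C, bond orders sum to 2 (valence 4) → 2 H
  atom 11: C, bond orders sum to 2 (valence 4) → 2 H
  atom 12: C, bond orders sum to 2 (valence 4) → 2 H
  atom 13: C with explicit H count 2
  atom 14: C, bond orders sum to 1 (valence 4) → 3 H
Totals → C:11, H:19, F:1, O:2.
In Hill order: C11H19FO2.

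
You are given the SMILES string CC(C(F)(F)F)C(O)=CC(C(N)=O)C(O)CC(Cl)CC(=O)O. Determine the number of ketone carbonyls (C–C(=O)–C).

0

Scan the SMILES for the ketone motif — none present.
Groups that are present: 1 alkene, 1 amide, 1 carboxylic acid, 2 hydroxyl.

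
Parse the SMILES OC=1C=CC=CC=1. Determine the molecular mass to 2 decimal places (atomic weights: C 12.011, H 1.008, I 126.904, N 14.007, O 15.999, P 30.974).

First, the molecular formula is C6H6O (counting implicit H from valence).
  C: 6 × 12.011 = 72.066
  H: 6 × 1.008 = 6.048
  O: 1 × 15.999 = 15.999
Sum: 6×12.011 + 6×1.008 + 1×15.999 = 94.113 → 94.11 g/mol.

94.11 g/mol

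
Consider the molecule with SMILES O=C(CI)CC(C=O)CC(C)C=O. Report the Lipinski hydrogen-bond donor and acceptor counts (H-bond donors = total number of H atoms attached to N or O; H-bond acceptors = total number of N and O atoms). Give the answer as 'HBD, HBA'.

0, 3

Donors: find every N or O and count the H atoms it carries.
  atom 1 (O): bond orders sum to 2 → 0 H
  atom 8 (O): bond orders sum to 2 → 0 H
  atom 13 (O): bond orders sum to 2 → 0 H
Lipinski HBD = 0.
Acceptors: N atoms = 0, O atoms = 3 → HBA = 3.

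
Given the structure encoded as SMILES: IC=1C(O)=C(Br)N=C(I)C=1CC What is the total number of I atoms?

2

Scan the SMILES for I atoms (remember two-letter symbols like Cl and Br are single atoms).
Iodine count: 2.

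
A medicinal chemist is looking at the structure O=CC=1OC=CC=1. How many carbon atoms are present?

5

Count every carbon token in the SMILES (each C, including those in ring-closure positions and inside branches).
Carbon count: 5.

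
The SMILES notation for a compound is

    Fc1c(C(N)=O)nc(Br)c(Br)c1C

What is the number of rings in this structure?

1

In SMILES, each pair of matching ring-closure digits denotes one ring-closing bond; the number of such bonds equals the number of independent rings.
Ring-closure bonds here: 1.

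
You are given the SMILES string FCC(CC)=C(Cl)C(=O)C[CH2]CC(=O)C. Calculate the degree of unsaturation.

3

Degree of unsaturation = (number of rings) + (number of π bonds).
Ring closures in the SMILES: 0.
π bonds: 3 double bonds (each 1 DoU) → 3 DoU from unsaturation.
Total DoU = 0 + 3 = 3.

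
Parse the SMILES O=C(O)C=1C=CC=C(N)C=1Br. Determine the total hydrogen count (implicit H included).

6

Walk through each heavy atom and fill implicit hydrogens from standard valence (C 4, N 3, O 2, S 2, halogen 1):
  atom 1: O, bond orders sum to 2 (valence 2) → 0 H
  atom 2: C, bond orders sum to 4 (valence 4) → 0 H
  atom 3: O, bond orders sum to 1 (valence 2) → 1 H
  atom 4: C, bond orders sum to 4 (valence 4) → 0 H
  atom 5: C, bond orders sum to 3 (valence 4) → 1 H
  atom 6: C, bond orders sum to 3 (valence 4) → 1 H
  atom 7: C, bond orders sum to 3 (valence 4) → 1 H
  atom 8: C, bond orders sum to 4 (valence 4) → 0 H
  atom 9: N, bond orders sum to 1 (valence 3) → 2 H
  atom 10: C, bond orders sum to 4 (valence 4) → 0 H
  atom 11: Br (halogen, monovalent) → 0 H
Total hydrogens: 6.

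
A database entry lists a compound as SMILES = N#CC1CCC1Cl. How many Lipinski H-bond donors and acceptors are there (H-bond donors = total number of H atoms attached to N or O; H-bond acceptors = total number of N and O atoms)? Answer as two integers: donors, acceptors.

Donors: find every N or O and count the H atoms it carries.
  atom 1 (N): bond orders sum to 3 → 0 H
Lipinski HBD = 0.
Acceptors: N atoms = 1, O atoms = 0 → HBA = 1.

0, 1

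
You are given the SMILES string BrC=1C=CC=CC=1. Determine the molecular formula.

C6H5Br

Walk through each heavy atom and fill implicit hydrogens from standard valence (C 4, N 3, O 2, S 2, halogen 1):
  atom 1: Br (halogen, monovalent) → 0 H
  atom 2: C, bond orders sum to 4 (valence 4) → 0 H
  atom 3: C, bond orders sum to 3 (valence 4) → 1 H
  atom 4: C, bond orders sum to 3 (valence 4) → 1 H
  atom 5: C, bond orders sum to 3 (valence 4) → 1 H
  atom 6: C, bond orders sum to 3 (valence 4) → 1 H
  atom 7: C, bond orders sum to 3 (valence 4) → 1 H
Totals → C:6, H:5, Br:1.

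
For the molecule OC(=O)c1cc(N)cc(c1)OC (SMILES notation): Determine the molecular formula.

C8H9NO3

Walk through each heavy atom and fill implicit hydrogens from standard valence (C 4, N 3, O 2, S 2, halogen 1); for lowercase aromatic atoms, an aromatic c carries 1 H when it has two neighbours and 0 H with three, and aromatic n carries 0 H:
  atom 1: O, bond orders sum to 1 (valence 2) → 1 H
  atom 2: C, bond orders sum to 4 (valence 4) → 0 H
  atom 3: O, bond orders sum to 2 (valence 2) → 0 H
  atom 4: aromatic c, 3 neighbours → 0 H
  atom 5: aromatic c, 2 neighbours → 1 H
  atom 6: aromatic c, 3 neighbours → 0 H
  atom 7: N, bond orders sum to 1 (valence 3) → 2 H
  atom 8: aromatic c, 2 neighbours → 1 H
  atom 9: aromatic c, 3 neighbours → 0 H
  atom 10: aromatic c, 2 neighbours → 1 H
  atom 11: O, bond orders sum to 2 (valence 2) → 0 H
  atom 12: C, bond orders sum to 1 (valence 4) → 3 H
Totals → C:8, H:9, N:1, O:3.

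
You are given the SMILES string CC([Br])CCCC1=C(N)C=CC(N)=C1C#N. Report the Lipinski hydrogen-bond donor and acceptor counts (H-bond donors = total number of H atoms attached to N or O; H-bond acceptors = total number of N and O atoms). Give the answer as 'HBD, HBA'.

Donors: find every N or O and count the H atoms it carries.
  atom 9 (N): bond orders sum to 1 → 2 H
  atom 13 (N): bond orders sum to 1 → 2 H
  atom 16 (N): bond orders sum to 3 → 0 H
Lipinski HBD = 4.
Acceptors: N atoms = 3, O atoms = 0 → HBA = 3.

4, 3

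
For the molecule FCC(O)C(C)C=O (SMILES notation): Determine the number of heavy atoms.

Every atom symbol written in the SMILES (organic subset) is one heavy atom; implicit H are not written.
Heavy atoms by element → C:5, F:1, O:2.
Total: 8.

8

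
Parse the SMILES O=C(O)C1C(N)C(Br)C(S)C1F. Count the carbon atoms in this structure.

6

Count every carbon token in the SMILES (each C, including those in ring-closure positions and inside branches).
Carbon count: 6.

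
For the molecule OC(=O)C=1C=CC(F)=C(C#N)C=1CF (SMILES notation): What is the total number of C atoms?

9

Count every carbon token in the SMILES (each C, including those in ring-closure positions and inside branches).
Carbon count: 9.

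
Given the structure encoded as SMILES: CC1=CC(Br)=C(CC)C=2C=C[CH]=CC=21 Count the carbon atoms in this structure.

13

Count every carbon token in the SMILES (each C, including those in ring-closure positions and inside branches).
Carbon count: 13.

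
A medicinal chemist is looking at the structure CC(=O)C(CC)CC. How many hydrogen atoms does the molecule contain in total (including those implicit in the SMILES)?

Walk through each heavy atom and fill implicit hydrogens from standard valence (C 4, N 3, O 2, S 2, halogen 1):
  atom 1: C, bond orders sum to 1 (valence 4) → 3 H
  atom 2: C, bond orders sum to 4 (valence 4) → 0 H
  atom 3: O, bond orders sum to 2 (valence 2) → 0 H
  atom 4: C, bond orders sum to 3 (valence 4) → 1 H
  atom 5: C, bond orders sum to 2 (valence 4) → 2 H
  atom 6: C, bond orders sum to 1 (valence 4) → 3 H
  atom 7: C, bond orders sum to 2 (valence 4) → 2 H
  atom 8: C, bond orders sum to 1 (valence 4) → 3 H
Total hydrogens: 14.

14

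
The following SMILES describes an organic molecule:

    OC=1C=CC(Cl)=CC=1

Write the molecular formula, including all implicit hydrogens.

Walk through each heavy atom and fill implicit hydrogens from standard valence (C 4, N 3, O 2, S 2, halogen 1):
  atom 1: O, bond orders sum to 1 (valence 2) → 1 H
  atom 2: C, bond orders sum to 4 (valence 4) → 0 H
  atom 3: C, bond orders sum to 3 (valence 4) → 1 H
  atom 4: C, bond orders sum to 3 (valence 4) → 1 H
  atom 5: C, bond orders sum to 4 (valence 4) → 0 H
  atom 6: Cl (halogen, monovalent) → 0 H
  atom 7: C, bond orders sum to 3 (valence 4) → 1 H
  atom 8: C, bond orders sum to 3 (valence 4) → 1 H
Totals → C:6, H:5, Cl:1, O:1.
In Hill order: C6H5ClO.

C6H5ClO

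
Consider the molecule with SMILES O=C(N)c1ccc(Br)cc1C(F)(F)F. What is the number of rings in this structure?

1

In SMILES, each pair of matching ring-closure digits denotes one ring-closing bond; the number of such bonds equals the number of independent rings.
Ring-closure bonds here: 1.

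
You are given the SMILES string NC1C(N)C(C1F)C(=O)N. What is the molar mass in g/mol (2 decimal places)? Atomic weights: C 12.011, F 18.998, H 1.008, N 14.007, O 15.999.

First, the molecular formula is C5H10FN3O (counting implicit H from valence).
  C: 5 × 12.011 = 60.055
  F: 1 × 18.998 = 18.998
  H: 10 × 1.008 = 10.080
  N: 3 × 14.007 = 42.021
  O: 1 × 15.999 = 15.999
Sum: 5×12.011 + 1×18.998 + 10×1.008 + 3×14.007 + 1×15.999 = 147.153 → 147.15 g/mol.

147.15 g/mol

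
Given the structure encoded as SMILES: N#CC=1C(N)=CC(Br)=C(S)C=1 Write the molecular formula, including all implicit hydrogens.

Walk through each heavy atom and fill implicit hydrogens from standard valence (C 4, N 3, O 2, S 2, halogen 1):
  atom 1: N, bond orders sum to 3 (valence 3) → 0 H
  atom 2: C, bond orders sum to 4 (valence 4) → 0 H
  atom 3: C, bond orders sum to 4 (valence 4) → 0 H
  atom 4: C, bond orders sum to 4 (valence 4) → 0 H
  atom 5: N, bond orders sum to 1 (valence 3) → 2 H
  atom 6: C, bond orders sum to 3 (valence 4) → 1 H
  atom 7: C, bond orders sum to 4 (valence 4) → 0 H
  atom 8: Br (halogen, monovalent) → 0 H
  atom 9: C, bond orders sum to 4 (valence 4) → 0 H
  atom 10: S, bond orders sum to 1 (valence 2) → 1 H
  atom 11: C, bond orders sum to 3 (valence 4) → 1 H
Totals → C:7, H:5, Br:1, N:2, S:1.

C7H5BrN2S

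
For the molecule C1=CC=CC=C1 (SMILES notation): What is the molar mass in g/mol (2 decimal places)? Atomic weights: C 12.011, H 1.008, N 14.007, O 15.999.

78.11 g/mol

First, the molecular formula is C6H6 (counting implicit H from valence).
  C: 6 × 12.011 = 72.066
  H: 6 × 1.008 = 6.048
Sum: 6×12.011 + 6×1.008 = 78.114 → 78.11 g/mol.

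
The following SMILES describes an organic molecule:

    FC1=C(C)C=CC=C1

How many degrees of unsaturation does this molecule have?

4

Degree of unsaturation = (number of rings) + (number of π bonds).
Ring closures in the SMILES: 1.
π bonds: 3 double bonds (each 1 DoU) → 3 DoU from unsaturation.
Total DoU = 1 + 3 = 4.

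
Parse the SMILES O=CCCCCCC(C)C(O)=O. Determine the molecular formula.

C9H16O3

Walk through each heavy atom and fill implicit hydrogens from standard valence (C 4, N 3, O 2, S 2, halogen 1):
  atom 1: O, bond orders sum to 2 (valence 2) → 0 H
  atom 2: C, bond orders sum to 3 (valence 4) → 1 H
  atom 3: C, bond orders sum to 2 (valence 4) → 2 H
  atom 4: C, bond orders sum to 2 (valence 4) → 2 H
  atom 5: C, bond orders sum to 2 (valence 4) → 2 H
  atom 6: C, bond orders sum to 2 (valence 4) → 2 H
  atom 7: C, bond orders sum to 2 (valence 4) → 2 H
  atom 8: C, bond orders sum to 3 (valence 4) → 1 H
  atom 9: C, bond orders sum to 1 (valence 4) → 3 H
  atom 10: C, bond orders sum to 4 (valence 4) → 0 H
  atom 11: O, bond orders sum to 1 (valence 2) → 1 H
  atom 12: O, bond orders sum to 2 (valence 2) → 0 H
Totals → C:9, H:16, O:3.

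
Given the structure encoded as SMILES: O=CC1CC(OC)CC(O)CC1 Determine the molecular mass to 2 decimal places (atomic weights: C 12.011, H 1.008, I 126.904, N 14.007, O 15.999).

172.22 g/mol

First, the molecular formula is C9H16O3 (counting implicit H from valence).
  C: 9 × 12.011 = 108.099
  H: 16 × 1.008 = 16.128
  O: 3 × 15.999 = 47.997
Sum: 9×12.011 + 16×1.008 + 3×15.999 = 172.224 → 172.22 g/mol.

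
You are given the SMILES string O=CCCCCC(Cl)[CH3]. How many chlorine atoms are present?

Scan the SMILES for Cl atoms (remember two-letter symbols like Cl and Br are single atoms).
Chlorine count: 1.

1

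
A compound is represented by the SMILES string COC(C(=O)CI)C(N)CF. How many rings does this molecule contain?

In SMILES, each pair of matching ring-closure digits denotes one ring-closing bond; the number of such bonds equals the number of independent rings.
Ring-closure bonds here: 0.

0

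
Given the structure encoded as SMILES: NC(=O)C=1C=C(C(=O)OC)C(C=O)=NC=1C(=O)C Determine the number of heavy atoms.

18

Every atom symbol written in the SMILES (organic subset) is one heavy atom; implicit H are not written.
Heavy atoms by element → C:11, N:2, O:5.
Total: 18.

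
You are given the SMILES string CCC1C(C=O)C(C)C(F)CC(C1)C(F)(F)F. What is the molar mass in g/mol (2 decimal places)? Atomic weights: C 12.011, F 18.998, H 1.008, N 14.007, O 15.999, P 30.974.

First, the molecular formula is C12H18F4O (counting implicit H from valence).
  C: 12 × 12.011 = 144.132
  F: 4 × 18.998 = 75.992
  H: 18 × 1.008 = 18.144
  O: 1 × 15.999 = 15.999
Sum: 12×12.011 + 4×18.998 + 18×1.008 + 1×15.999 = 254.267 → 254.27 g/mol.

254.27 g/mol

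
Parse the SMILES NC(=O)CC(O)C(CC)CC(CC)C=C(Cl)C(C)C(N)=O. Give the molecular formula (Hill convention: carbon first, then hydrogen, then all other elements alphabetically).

C15H27ClN2O3

Walk through each heavy atom and fill implicit hydrogens from standard valence (C 4, N 3, O 2, S 2, halogen 1):
  atom 1: N, bond orders sum to 1 (valence 3) → 2 H
  atom 2: C, bond orders sum to 4 (valence 4) → 0 H
  atom 3: O, bond orders sum to 2 (valence 2) → 0 H
  atom 4: C, bond orders sum to 2 (valence 4) → 2 H
  atom 5: C, bond orders sum to 3 (valence 4) → 1 H
  atom 6: O, bond orders sum to 1 (valence 2) → 1 H
  atom 7: C, bond orders sum to 3 (valence 4) → 1 H
  atom 8: C, bond orders sum to 2 (valence 4) → 2 H
  atom 9: C, bond orders sum to 1 (valence 4) → 3 H
  atom 10: C, bond orders sum to 2 (valence 4) → 2 H
  atom 11: C, bond orders sum to 3 (valence 4) → 1 H
  atom 12: C, bond orders sum to 2 (valence 4) → 2 H
  atom 13: C, bond orders sum to 1 (valence 4) → 3 H
  atom 14: C, bond orders sum to 3 (valence 4) → 1 H
  atom 15: C, bond orders sum to 4 (valence 4) → 0 H
  atom 16: Cl (halogen, monovalent) → 0 H
  atom 17: C, bond orders sum to 3 (valence 4) → 1 H
  atom 18: C, bond orders sum to 1 (valence 4) → 3 H
  atom 19: C, bond orders sum to 4 (valence 4) → 0 H
  atom 20: N, bond orders sum to 1 (valence 3) → 2 H
  atom 21: O, bond orders sum to 2 (valence 2) → 0 H
Totals → C:15, H:27, Cl:1, N:2, O:3.
In Hill order: C15H27ClN2O3.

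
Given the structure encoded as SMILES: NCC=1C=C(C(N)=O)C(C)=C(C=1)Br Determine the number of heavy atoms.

Every atom symbol written in the SMILES (organic subset) is one heavy atom; implicit H are not written.
Heavy atoms by element → Br:1, C:9, N:2, O:1.
Total: 13.

13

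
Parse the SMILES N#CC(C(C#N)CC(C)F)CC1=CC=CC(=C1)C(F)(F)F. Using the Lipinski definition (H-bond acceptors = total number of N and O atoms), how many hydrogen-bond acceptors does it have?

2

N atoms: 2; O atoms: 0.
Lipinski HBA = 2 + 0 = 2.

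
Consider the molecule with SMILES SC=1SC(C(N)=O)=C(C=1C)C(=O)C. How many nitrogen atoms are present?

1

Scan the SMILES for N atoms (remember two-letter symbols like Cl and Br are single atoms).
Nitrogen count: 1.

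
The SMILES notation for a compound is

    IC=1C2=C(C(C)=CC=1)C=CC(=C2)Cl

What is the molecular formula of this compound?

C11H8ClI

Walk through each heavy atom and fill implicit hydrogens from standard valence (C 4, N 3, O 2, S 2, halogen 1):
  atom 1: I (halogen, monovalent) → 0 H
  atom 2: C, bond orders sum to 4 (valence 4) → 0 H
  atom 3: C, bond orders sum to 4 (valence 4) → 0 H
  atom 4: C, bond orders sum to 4 (valence 4) → 0 H
  atom 5: C, bond orders sum to 4 (valence 4) → 0 H
  atom 6: C, bond orders sum to 1 (valence 4) → 3 H
  atom 7: C, bond orders sum to 3 (valence 4) → 1 H
  atom 8: C, bond orders sum to 3 (valence 4) → 1 H
  atom 9: C, bond orders sum to 3 (valence 4) → 1 H
  atom 10: C, bond orders sum to 3 (valence 4) → 1 H
  atom 11: C, bond orders sum to 4 (valence 4) → 0 H
  atom 12: C, bond orders sum to 3 (valence 4) → 1 H
  atom 13: Cl (halogen, monovalent) → 0 H
Totals → C:11, H:8, Cl:1, I:1.
In Hill order: C11H8ClI.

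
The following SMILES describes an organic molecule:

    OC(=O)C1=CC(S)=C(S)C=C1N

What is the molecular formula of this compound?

Walk through each heavy atom and fill implicit hydrogens from standard valence (C 4, N 3, O 2, S 2, halogen 1):
  atom 1: O, bond orders sum to 1 (valence 2) → 1 H
  atom 2: C, bond orders sum to 4 (valence 4) → 0 H
  atom 3: O, bond orders sum to 2 (valence 2) → 0 H
  atom 4: C, bond orders sum to 4 (valence 4) → 0 H
  atom 5: C, bond orders sum to 3 (valence 4) → 1 H
  atom 6: C, bond orders sum to 4 (valence 4) → 0 H
  atom 7: S, bond orders sum to 1 (valence 2) → 1 H
  atom 8: C, bond orders sum to 4 (valence 4) → 0 H
  atom 9: S, bond orders sum to 1 (valence 2) → 1 H
  atom 10: C, bond orders sum to 3 (valence 4) → 1 H
  atom 11: C, bond orders sum to 4 (valence 4) → 0 H
  atom 12: N, bond orders sum to 1 (valence 3) → 2 H
Totals → C:7, H:7, N:1, O:2, S:2.

C7H7NO2S2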